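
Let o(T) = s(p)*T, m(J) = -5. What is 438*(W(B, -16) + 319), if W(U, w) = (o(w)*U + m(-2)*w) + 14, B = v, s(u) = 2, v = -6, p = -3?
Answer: 264990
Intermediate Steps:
B = -6
o(T) = 2*T
W(U, w) = 14 - 5*w + 2*U*w (W(U, w) = ((2*w)*U - 5*w) + 14 = (2*U*w - 5*w) + 14 = (-5*w + 2*U*w) + 14 = 14 - 5*w + 2*U*w)
438*(W(B, -16) + 319) = 438*((14 - 5*(-16) + 2*(-6)*(-16)) + 319) = 438*((14 + 80 + 192) + 319) = 438*(286 + 319) = 438*605 = 264990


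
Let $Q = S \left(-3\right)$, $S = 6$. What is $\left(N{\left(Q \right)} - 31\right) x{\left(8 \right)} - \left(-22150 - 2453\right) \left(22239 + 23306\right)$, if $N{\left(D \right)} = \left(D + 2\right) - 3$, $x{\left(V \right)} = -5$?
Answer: $1120543885$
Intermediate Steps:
$Q = -18$ ($Q = 6 \left(-3\right) = -18$)
$N{\left(D \right)} = -1 + D$ ($N{\left(D \right)} = \left(2 + D\right) - 3 = -1 + D$)
$\left(N{\left(Q \right)} - 31\right) x{\left(8 \right)} - \left(-22150 - 2453\right) \left(22239 + 23306\right) = \left(\left(-1 - 18\right) - 31\right) \left(-5\right) - \left(-22150 - 2453\right) \left(22239 + 23306\right) = \left(-19 - 31\right) \left(-5\right) - \left(-24603\right) 45545 = \left(-50\right) \left(-5\right) - -1120543635 = 250 + 1120543635 = 1120543885$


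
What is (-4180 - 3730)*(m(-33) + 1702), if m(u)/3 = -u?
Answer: -14245910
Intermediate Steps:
m(u) = -3*u (m(u) = 3*(-u) = -3*u)
(-4180 - 3730)*(m(-33) + 1702) = (-4180 - 3730)*(-3*(-33) + 1702) = -7910*(99 + 1702) = -7910*1801 = -14245910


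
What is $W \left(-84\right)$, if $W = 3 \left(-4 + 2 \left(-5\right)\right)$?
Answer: $3528$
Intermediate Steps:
$W = -42$ ($W = 3 \left(-4 - 10\right) = 3 \left(-14\right) = -42$)
$W \left(-84\right) = \left(-42\right) \left(-84\right) = 3528$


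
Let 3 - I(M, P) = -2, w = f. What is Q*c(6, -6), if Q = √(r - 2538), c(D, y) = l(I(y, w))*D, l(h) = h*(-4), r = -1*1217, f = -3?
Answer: -120*I*√3755 ≈ -7353.4*I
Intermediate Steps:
w = -3
I(M, P) = 5 (I(M, P) = 3 - 1*(-2) = 3 + 2 = 5)
r = -1217
l(h) = -4*h
c(D, y) = -20*D (c(D, y) = (-4*5)*D = -20*D)
Q = I*√3755 (Q = √(-1217 - 2538) = √(-3755) = I*√3755 ≈ 61.278*I)
Q*c(6, -6) = (I*√3755)*(-20*6) = (I*√3755)*(-120) = -120*I*√3755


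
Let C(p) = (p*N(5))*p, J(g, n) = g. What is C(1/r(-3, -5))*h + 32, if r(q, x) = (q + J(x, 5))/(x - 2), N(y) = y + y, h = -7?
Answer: -691/32 ≈ -21.594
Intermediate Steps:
N(y) = 2*y
r(q, x) = (q + x)/(-2 + x) (r(q, x) = (q + x)/(x - 2) = (q + x)/(-2 + x))
C(p) = 10*p**2 (C(p) = (p*(2*5))*p = (p*10)*p = (10*p)*p = 10*p**2)
C(1/r(-3, -5))*h + 32 = (10*(1/((-3 - 5)/(-2 - 5)))**2)*(-7) + 32 = (10*(1/(-8/(-7)))**2)*(-7) + 32 = (10*(1/(-1/7*(-8)))**2)*(-7) + 32 = (10*(1/(8/7))**2)*(-7) + 32 = (10*(7/8)**2)*(-7) + 32 = (10*(49/64))*(-7) + 32 = (245/32)*(-7) + 32 = -1715/32 + 32 = -691/32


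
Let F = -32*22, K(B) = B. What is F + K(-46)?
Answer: -750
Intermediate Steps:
F = -704
F + K(-46) = -704 - 46 = -750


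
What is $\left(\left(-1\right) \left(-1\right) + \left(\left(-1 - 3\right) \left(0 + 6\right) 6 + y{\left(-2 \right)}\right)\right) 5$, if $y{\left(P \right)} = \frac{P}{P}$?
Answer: $-710$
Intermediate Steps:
$y{\left(P \right)} = 1$
$\left(\left(-1\right) \left(-1\right) + \left(\left(-1 - 3\right) \left(0 + 6\right) 6 + y{\left(-2 \right)}\right)\right) 5 = \left(\left(-1\right) \left(-1\right) + \left(\left(-1 - 3\right) \left(0 + 6\right) 6 + 1\right)\right) 5 = \left(1 + \left(\left(-4\right) 6 \cdot 6 + 1\right)\right) 5 = \left(1 + \left(\left(-24\right) 6 + 1\right)\right) 5 = \left(1 + \left(-144 + 1\right)\right) 5 = \left(1 - 143\right) 5 = \left(-142\right) 5 = -710$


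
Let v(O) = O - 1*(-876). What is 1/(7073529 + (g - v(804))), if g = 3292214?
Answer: 1/10364063 ≈ 9.6487e-8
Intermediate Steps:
v(O) = 876 + O (v(O) = O + 876 = 876 + O)
1/(7073529 + (g - v(804))) = 1/(7073529 + (3292214 - (876 + 804))) = 1/(7073529 + (3292214 - 1*1680)) = 1/(7073529 + (3292214 - 1680)) = 1/(7073529 + 3290534) = 1/10364063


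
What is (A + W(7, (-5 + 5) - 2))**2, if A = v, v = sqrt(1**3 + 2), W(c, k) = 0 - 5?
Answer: (5 - sqrt(3))**2 ≈ 10.679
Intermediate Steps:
W(c, k) = -5
v = sqrt(3) (v = sqrt(1 + 2) = sqrt(3) ≈ 1.7320)
A = sqrt(3) ≈ 1.7320
(A + W(7, (-5 + 5) - 2))**2 = (sqrt(3) - 5)**2 = (-5 + sqrt(3))**2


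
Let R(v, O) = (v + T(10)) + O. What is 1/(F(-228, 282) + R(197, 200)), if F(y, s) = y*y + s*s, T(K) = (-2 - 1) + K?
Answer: 1/131912 ≈ 7.5808e-6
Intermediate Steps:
T(K) = -3 + K
R(v, O) = 7 + O + v (R(v, O) = (v + (-3 + 10)) + O = (v + 7) + O = (7 + v) + O = 7 + O + v)
F(y, s) = s² + y² (F(y, s) = y² + s² = s² + y²)
1/(F(-228, 282) + R(197, 200)) = 1/((282² + (-228)²) + (7 + 200 + 197)) = 1/((79524 + 51984) + 404) = 1/(131508 + 404) = 1/131912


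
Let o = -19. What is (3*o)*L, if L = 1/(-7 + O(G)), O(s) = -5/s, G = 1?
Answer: 19/4 ≈ 4.7500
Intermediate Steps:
L = -1/12 (L = 1/(-7 - 5/1) = 1/(-7 - 5*1) = 1/(-7 - 5) = 1/(-12) = -1/12 ≈ -0.083333)
(3*o)*L = (3*(-19))*(-1/12) = -57*(-1/12) = 19/4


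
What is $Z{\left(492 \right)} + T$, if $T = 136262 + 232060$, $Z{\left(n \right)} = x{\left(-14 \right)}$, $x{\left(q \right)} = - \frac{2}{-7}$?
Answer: $\frac{2578256}{7} \approx 3.6832 \cdot 10^{5}$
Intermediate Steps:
$x{\left(q \right)} = \frac{2}{7}$ ($x{\left(q \right)} = \left(-2\right) \left(- \frac{1}{7}\right) = \frac{2}{7}$)
$Z{\left(n \right)} = \frac{2}{7}$
$T = 368322$
$Z{\left(492 \right)} + T = \frac{2}{7} + 368322 = \frac{2578256}{7}$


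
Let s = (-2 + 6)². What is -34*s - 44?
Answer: -588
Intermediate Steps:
s = 16 (s = 4² = 16)
-34*s - 44 = -34*16 - 44 = -544 - 44 = -588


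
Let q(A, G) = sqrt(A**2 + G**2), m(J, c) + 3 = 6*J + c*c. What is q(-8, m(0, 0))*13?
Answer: 13*sqrt(73) ≈ 111.07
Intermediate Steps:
m(J, c) = -3 + c**2 + 6*J (m(J, c) = -3 + (6*J + c*c) = -3 + (6*J + c**2) = -3 + (c**2 + 6*J) = -3 + c**2 + 6*J)
q(-8, m(0, 0))*13 = sqrt((-8)**2 + (-3 + 0**2 + 6*0)**2)*13 = sqrt(64 + (-3 + 0 + 0)**2)*13 = sqrt(64 + (-3)**2)*13 = sqrt(64 + 9)*13 = sqrt(73)*13 = 13*sqrt(73)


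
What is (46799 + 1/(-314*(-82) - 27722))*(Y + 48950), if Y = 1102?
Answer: 770644178950/329 ≈ 2.3424e+9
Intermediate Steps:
(46799 + 1/(-314*(-82) - 27722))*(Y + 48950) = (46799 + 1/(-314*(-82) - 27722))*(1102 + 48950) = (46799 + 1/(25748 - 27722))*50052 = (46799 + 1/(-1974))*50052 = (46799 - 1/1974)*50052 = (92381225/1974)*50052 = 770644178950/329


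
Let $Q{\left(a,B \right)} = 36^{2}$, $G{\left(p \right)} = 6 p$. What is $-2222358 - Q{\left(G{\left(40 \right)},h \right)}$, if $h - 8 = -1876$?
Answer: $-2223654$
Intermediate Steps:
$h = -1868$ ($h = 8 - 1876 = -1868$)
$Q{\left(a,B \right)} = 1296$
$-2222358 - Q{\left(G{\left(40 \right)},h \right)} = -2222358 - 1296 = -2223654$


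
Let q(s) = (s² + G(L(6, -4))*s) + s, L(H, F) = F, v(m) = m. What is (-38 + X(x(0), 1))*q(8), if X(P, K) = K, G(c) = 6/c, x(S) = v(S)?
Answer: -2220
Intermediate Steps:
x(S) = S
q(s) = s² - s/2 (q(s) = (s² + (6/(-4))*s) + s = (s² + (6*(-¼))*s) + s = (s² - 3*s/2) + s = s² - s/2)
(-38 + X(x(0), 1))*q(8) = (-38 + 1)*(8*(-½ + 8)) = -296*15/2 = -37*60 = -2220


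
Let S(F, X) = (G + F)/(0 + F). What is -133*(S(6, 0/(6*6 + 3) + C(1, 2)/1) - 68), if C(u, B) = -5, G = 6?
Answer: 8778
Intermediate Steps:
S(F, X) = (6 + F)/F (S(F, X) = (6 + F)/(0 + F) = (6 + F)/F)
-133*(S(6, 0/(6*6 + 3) + C(1, 2)/1) - 68) = -133*((6 + 6)/6 - 68) = -133*((⅙)*12 - 68) = -133*(2 - 68) = -133*(-66) = 8778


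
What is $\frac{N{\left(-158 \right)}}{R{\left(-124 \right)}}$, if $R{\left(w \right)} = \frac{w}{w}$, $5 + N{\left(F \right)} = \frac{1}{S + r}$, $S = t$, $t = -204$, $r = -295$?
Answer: $- \frac{2496}{499} \approx -5.002$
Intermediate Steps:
$S = -204$
$N{\left(F \right)} = - \frac{2496}{499}$ ($N{\left(F \right)} = -5 + \frac{1}{-204 - 295} = -5 + \frac{1}{-499} = -5 - \frac{1}{499} = - \frac{2496}{499}$)
$R{\left(w \right)} = 1$
$\frac{N{\left(-158 \right)}}{R{\left(-124 \right)}} = - \frac{2496}{499 \cdot 1} = \left(- \frac{2496}{499}\right) 1 = - \frac{2496}{499}$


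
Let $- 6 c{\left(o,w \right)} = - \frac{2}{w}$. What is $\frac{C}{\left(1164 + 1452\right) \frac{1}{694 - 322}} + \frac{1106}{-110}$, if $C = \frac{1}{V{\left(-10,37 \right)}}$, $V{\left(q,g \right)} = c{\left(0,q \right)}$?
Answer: $- \frac{85852}{5995} \approx -14.321$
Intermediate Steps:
$c{\left(o,w \right)} = \frac{1}{3 w}$ ($c{\left(o,w \right)} = - \frac{\left(-2\right) \frac{1}{w}}{6} = \frac{1}{3 w}$)
$V{\left(q,g \right)} = \frac{1}{3 q}$
$C = -30$ ($C = \frac{1}{\frac{1}{3} \frac{1}{-10}} = \frac{1}{\frac{1}{3} \left(- \frac{1}{10}\right)} = \frac{1}{- \frac{1}{30}} = -30$)
$\frac{C}{\left(1164 + 1452\right) \frac{1}{694 - 322}} + \frac{1106}{-110} = - \frac{30}{\left(1164 + 1452\right) \frac{1}{694 - 322}} + \frac{1106}{-110} = - \frac{30}{2616 \cdot \frac{1}{372}} + 1106 \left(- \frac{1}{110}\right) = - \frac{30}{2616 \cdot \frac{1}{372}} - \frac{553}{55} = - \frac{30}{\frac{218}{31}} - \frac{553}{55} = \left(-30\right) \frac{31}{218} - \frac{553}{55} = - \frac{465}{109} - \frac{553}{55} = - \frac{85852}{5995}$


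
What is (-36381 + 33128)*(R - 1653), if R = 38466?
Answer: -119752689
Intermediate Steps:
(-36381 + 33128)*(R - 1653) = (-36381 + 33128)*(38466 - 1653) = -3253*36813 = -119752689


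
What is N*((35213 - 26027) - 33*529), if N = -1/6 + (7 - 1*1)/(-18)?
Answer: 8271/2 ≈ 4135.5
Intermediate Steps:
N = -½ (N = -1*⅙ + (7 - 1)*(-1/18) = -⅙ + 6*(-1/18) = -⅙ - ⅓ = -½ ≈ -0.50000)
N*((35213 - 26027) - 33*529) = -((35213 - 26027) - 33*529)/2 = -(9186 - 17457)/2 = -½*(-8271) = 8271/2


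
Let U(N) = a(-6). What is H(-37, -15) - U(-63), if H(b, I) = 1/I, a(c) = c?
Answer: 89/15 ≈ 5.9333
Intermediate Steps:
U(N) = -6
H(-37, -15) - U(-63) = 1/(-15) - 1*(-6) = -1/15 + 6 = 89/15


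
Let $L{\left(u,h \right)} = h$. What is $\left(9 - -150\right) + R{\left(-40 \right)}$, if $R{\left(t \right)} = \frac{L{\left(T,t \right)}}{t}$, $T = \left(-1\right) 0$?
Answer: $160$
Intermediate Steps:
$T = 0$
$R{\left(t \right)} = 1$ ($R{\left(t \right)} = \frac{t}{t} = 1$)
$\left(9 - -150\right) + R{\left(-40 \right)} = \left(9 - -150\right) + 1 = \left(9 + 150\right) + 1 = 159 + 1 = 160$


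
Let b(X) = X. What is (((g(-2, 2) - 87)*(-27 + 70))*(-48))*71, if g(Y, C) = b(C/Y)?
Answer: 12895872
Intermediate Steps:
g(Y, C) = C/Y
(((g(-2, 2) - 87)*(-27 + 70))*(-48))*71 = (((2/(-2) - 87)*(-27 + 70))*(-48))*71 = (((2*(-1/2) - 87)*43)*(-48))*71 = (((-1 - 87)*43)*(-48))*71 = (-88*43*(-48))*71 = -3784*(-48)*71 = 181632*71 = 12895872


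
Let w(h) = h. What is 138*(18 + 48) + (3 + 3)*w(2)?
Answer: 9120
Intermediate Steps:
138*(18 + 48) + (3 + 3)*w(2) = 138*(18 + 48) + (3 + 3)*2 = 138*66 + 6*2 = 9108 + 12 = 9120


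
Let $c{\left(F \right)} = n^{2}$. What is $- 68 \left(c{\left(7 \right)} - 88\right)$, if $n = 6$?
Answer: $3536$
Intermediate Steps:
$c{\left(F \right)} = 36$ ($c{\left(F \right)} = 6^{2} = 36$)
$- 68 \left(c{\left(7 \right)} - 88\right) = - 68 \left(36 - 88\right) = \left(-68\right) \left(-52\right) = 3536$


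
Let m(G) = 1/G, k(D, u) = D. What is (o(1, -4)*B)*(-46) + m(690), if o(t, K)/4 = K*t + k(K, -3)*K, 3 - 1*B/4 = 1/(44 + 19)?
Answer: -42432851/1610 ≈ -26356.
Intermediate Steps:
B = 752/63 (B = 12 - 4/(44 + 19) = 12 - 4/63 = 752/63 ≈ 11.937)
o(t, K) = 4*K² + 4*K*t (o(t, K) = 4*(K*t + K*K) = 4*(K*t + K²) = 4*(K² + K*t) = 4*K² + 4*K*t)
(o(1, -4)*B)*(-46) + m(690) = ((4*(-4)*(-4 + 1))*(752/63))*(-46) + 1/690 = ((4*(-4)*(-3))*(752/63))*(-46) + 1/690 = (48*(752/63))*(-46) + 1/690 = (12032/21)*(-46) + 1/690 = -553472/21 + 1/690 = -42432851/1610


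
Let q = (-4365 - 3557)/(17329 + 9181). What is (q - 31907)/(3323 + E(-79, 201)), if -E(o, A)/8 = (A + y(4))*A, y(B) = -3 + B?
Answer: 422931246/4261389715 ≈ 0.099247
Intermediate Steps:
q = -3961/13255 (q = -7922/26510 = -7922*1/26510 = -3961/13255 ≈ -0.29883)
E(o, A) = -8*A*(1 + A) (E(o, A) = -8*(A + (-3 + 4))*A = -8*(A + 1)*A = -8*(1 + A)*A = -8*A*(1 + A))
(q - 31907)/(3323 + E(-79, 201)) = (-3961/13255 - 31907)/(3323 - 8*201*(1 + 201)) = -422931246/(13255*(3323 - 8*201*202)) = -422931246/(13255*(3323 - 324816)) = -422931246/13255/(-321493) = -422931246/13255*(-1/321493) = 422931246/4261389715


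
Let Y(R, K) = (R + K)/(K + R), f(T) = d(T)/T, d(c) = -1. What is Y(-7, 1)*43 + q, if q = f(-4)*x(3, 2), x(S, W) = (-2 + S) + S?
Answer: 44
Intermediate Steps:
x(S, W) = -2 + 2*S
f(T) = -1/T
q = 1 (q = (-1/(-4))*(-2 + 2*3) = (-1*(-¼))*(-2 + 6) = (¼)*4 = 1)
Y(R, K) = 1 (Y(R, K) = (K + R)/(K + R) = 1)
Y(-7, 1)*43 + q = 1*43 + 1 = 43 + 1 = 44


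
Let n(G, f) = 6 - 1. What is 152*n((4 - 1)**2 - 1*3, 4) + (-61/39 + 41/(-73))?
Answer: 2157668/2847 ≈ 757.87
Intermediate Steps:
n(G, f) = 5
152*n((4 - 1)**2 - 1*3, 4) + (-61/39 + 41/(-73)) = 152*5 + (-61/39 + 41/(-73)) = 760 + (-61*1/39 + 41*(-1/73)) = 760 + (-61/39 - 41/73) = 760 - 6052/2847 = 2157668/2847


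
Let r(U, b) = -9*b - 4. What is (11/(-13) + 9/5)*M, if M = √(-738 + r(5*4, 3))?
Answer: 62*I*√769/65 ≈ 26.451*I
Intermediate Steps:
r(U, b) = -4 - 9*b
M = I*√769 (M = √(-738 + (-4 - 9*3)) = √(-738 + (-4 - 27)) = √(-738 - 31) = √(-769) = I*√769 ≈ 27.731*I)
(11/(-13) + 9/5)*M = (11/(-13) + 9/5)*(I*√769) = (11*(-1/13) + 9*(⅕))*(I*√769) = (-11/13 + 9/5)*(I*√769) = 62*(I*√769)/65 = 62*I*√769/65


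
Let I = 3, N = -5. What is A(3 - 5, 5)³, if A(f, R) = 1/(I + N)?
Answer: -⅛ ≈ -0.12500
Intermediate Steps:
A(f, R) = -½ (A(f, R) = 1/(3 - 5) = 1/(-2) = -½)
A(3 - 5, 5)³ = (-½)³ = -⅛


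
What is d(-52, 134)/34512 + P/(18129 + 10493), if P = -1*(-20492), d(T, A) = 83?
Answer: 354797765/493901232 ≈ 0.71836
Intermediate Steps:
P = 20492
d(-52, 134)/34512 + P/(18129 + 10493) = 83/34512 + 20492/(18129 + 10493) = 83*(1/34512) + 20492/28622 = 83/34512 + 20492*(1/28622) = 83/34512 + 10246/14311 = 354797765/493901232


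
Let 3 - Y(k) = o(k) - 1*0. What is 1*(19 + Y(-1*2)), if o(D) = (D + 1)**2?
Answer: 21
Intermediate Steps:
o(D) = (1 + D)**2
Y(k) = 3 - (1 + k)**2 (Y(k) = 3 - ((1 + k)**2 - 1*0) = 3 - ((1 + k)**2 + 0) = 3 - (1 + k)**2)
1*(19 + Y(-1*2)) = 1*(19 + (3 - (1 - 1*2)**2)) = 1*(19 + (3 - (1 - 2)**2)) = 1*(19 + (3 - 1*(-1)**2)) = 1*(19 + (3 - 1*1)) = 1*(19 + (3 - 1)) = 1*(19 + 2) = 1*21 = 21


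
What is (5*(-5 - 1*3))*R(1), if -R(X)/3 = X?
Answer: 120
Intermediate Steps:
R(X) = -3*X
(5*(-5 - 1*3))*R(1) = (5*(-5 - 1*3))*(-3*1) = (5*(-5 - 3))*(-3) = (5*(-8))*(-3) = -40*(-3) = 120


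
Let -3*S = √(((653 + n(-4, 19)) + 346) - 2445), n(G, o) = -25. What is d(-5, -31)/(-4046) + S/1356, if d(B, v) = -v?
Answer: -31/4046 - I*√1471/4068 ≈ -0.0076619 - 0.0094281*I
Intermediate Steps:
S = -I*√1471/3 (S = -√(((653 - 25) + 346) - 2445)/3 = -√((628 + 346) - 2445)/3 = -√(974 - 2445)/3 = -I*√1471/3 ≈ -12.785*I)
d(-5, -31)/(-4046) + S/1356 = -1*(-31)/(-4046) - I*√1471/3/1356 = 31*(-1/4046) - I*√1471/3*(1/1356) = -31/4046 - I*√1471/4068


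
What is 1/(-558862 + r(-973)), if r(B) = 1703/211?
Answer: -211/117918179 ≈ -1.7894e-6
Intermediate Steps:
r(B) = 1703/211 (r(B) = 1703*(1/211) = 1703/211)
1/(-558862 + r(-973)) = 1/(-558862 + 1703/211) = 1/(-117918179/211) = -211/117918179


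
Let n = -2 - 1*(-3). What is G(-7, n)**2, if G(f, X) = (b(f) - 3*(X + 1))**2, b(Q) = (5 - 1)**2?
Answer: 10000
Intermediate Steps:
n = 1 (n = -2 + 3 = 1)
b(Q) = 16 (b(Q) = 4**2 = 16)
G(f, X) = (13 - 3*X)**2 (G(f, X) = (16 - 3*(X + 1))**2 = (16 - 3*(1 + X))**2 = (16 + (-3 - 3*X))**2 = (13 - 3*X)**2)
G(-7, n)**2 = ((-13 + 3*1)**2)**2 = ((-13 + 3)**2)**2 = ((-10)**2)**2 = 100**2 = 10000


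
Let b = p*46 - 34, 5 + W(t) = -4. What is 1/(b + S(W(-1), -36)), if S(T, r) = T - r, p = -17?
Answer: -1/789 ≈ -0.0012674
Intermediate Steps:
W(t) = -9 (W(t) = -5 - 4 = -9)
b = -816 (b = -17*46 - 34 = -782 - 34 = -816)
1/(b + S(W(-1), -36)) = 1/(-816 + (-9 - 1*(-36))) = 1/(-816 + (-9 + 36)) = 1/(-816 + 27) = 1/(-789) = -1/789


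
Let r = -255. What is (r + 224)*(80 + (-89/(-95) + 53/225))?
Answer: -10757372/4275 ≈ -2516.3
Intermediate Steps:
(r + 224)*(80 + (-89/(-95) + 53/225)) = (-255 + 224)*(80 + (-89/(-95) + 53/225)) = -31*(80 + (-89*(-1/95) + 53*(1/225))) = -31*(80 + (89/95 + 53/225)) = -31*(80 + 5012/4275) = -31*347012/4275 = -10757372/4275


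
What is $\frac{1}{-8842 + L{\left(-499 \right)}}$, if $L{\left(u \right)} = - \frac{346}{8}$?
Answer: $- \frac{4}{35541} \approx -0.00011255$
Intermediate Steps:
$L{\left(u \right)} = - \frac{173}{4}$ ($L{\left(u \right)} = \left(-346\right) \frac{1}{8} = - \frac{173}{4}$)
$\frac{1}{-8842 + L{\left(-499 \right)}} = \frac{1}{-8842 - \frac{173}{4}} = \frac{1}{- \frac{35541}{4}} = - \frac{4}{35541}$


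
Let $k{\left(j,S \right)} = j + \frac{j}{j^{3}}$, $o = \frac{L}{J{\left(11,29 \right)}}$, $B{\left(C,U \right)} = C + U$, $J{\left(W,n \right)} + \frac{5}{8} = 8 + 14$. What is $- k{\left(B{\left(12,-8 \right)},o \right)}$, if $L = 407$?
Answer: $- \frac{65}{16} \approx -4.0625$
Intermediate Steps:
$J{\left(W,n \right)} = \frac{171}{8}$ ($J{\left(W,n \right)} = - \frac{5}{8} + \left(8 + 14\right) = - \frac{5}{8} + 22 = \frac{171}{8}$)
$o = \frac{3256}{171}$ ($o = \frac{407}{\frac{171}{8}} = 407 \cdot \frac{8}{171} = \frac{3256}{171} \approx 19.041$)
$k{\left(j,S \right)} = j + \frac{1}{j^{2}}$ ($k{\left(j,S \right)} = j + \frac{j}{j^{3}} = j + \frac{1}{j^{2}}$)
$- k{\left(B{\left(12,-8 \right)},o \right)} = - (\left(12 - 8\right) + \frac{1}{\left(12 - 8\right)^{2}}) = - (4 + \frac{1}{16}) = \left(-1\right) \frac{65}{16} = - \frac{65}{16}$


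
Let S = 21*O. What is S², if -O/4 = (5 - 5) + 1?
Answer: 7056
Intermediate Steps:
O = -4 (O = -4*((5 - 5) + 1) = -4*(0 + 1) = -4*1 = -4)
S = -84 (S = 21*(-4) = -84)
S² = (-84)² = 7056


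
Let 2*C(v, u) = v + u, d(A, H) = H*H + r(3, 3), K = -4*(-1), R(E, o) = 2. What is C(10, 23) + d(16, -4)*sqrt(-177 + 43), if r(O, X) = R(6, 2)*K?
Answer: 33/2 + 24*I*sqrt(134) ≈ 16.5 + 277.82*I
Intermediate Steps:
K = 4
r(O, X) = 8 (r(O, X) = 2*4 = 8)
d(A, H) = 8 + H**2 (d(A, H) = H*H + 8 = H**2 + 8 = 8 + H**2)
C(v, u) = u/2 + v/2 (C(v, u) = (v + u)/2 = (u + v)/2 = u/2 + v/2)
C(10, 23) + d(16, -4)*sqrt(-177 + 43) = ((1/2)*23 + (1/2)*10) + (8 + (-4)**2)*sqrt(-177 + 43) = (23/2 + 5) + (8 + 16)*sqrt(-134) = 33/2 + 24*(I*sqrt(134)) = 33/2 + 24*I*sqrt(134)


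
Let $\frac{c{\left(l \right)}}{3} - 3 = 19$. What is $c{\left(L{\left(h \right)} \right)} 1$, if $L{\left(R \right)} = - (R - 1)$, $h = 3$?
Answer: $66$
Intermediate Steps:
$L{\left(R \right)} = 1 - R$ ($L{\left(R \right)} = - (-1 + R) = 1 - R$)
$c{\left(l \right)} = 66$ ($c{\left(l \right)} = 9 + 3 \cdot 19 = 9 + 57 = 66$)
$c{\left(L{\left(h \right)} \right)} 1 = 66 \cdot 1 = 66$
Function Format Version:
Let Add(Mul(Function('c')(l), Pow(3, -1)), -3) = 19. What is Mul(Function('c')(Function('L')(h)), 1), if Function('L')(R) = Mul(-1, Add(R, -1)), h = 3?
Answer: 66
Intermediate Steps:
Function('L')(R) = Add(1, Mul(-1, R)) (Function('L')(R) = Mul(-1, Add(-1, R)) = Add(1, Mul(-1, R)))
Function('c')(l) = 66 (Function('c')(l) = Add(9, Mul(3, 19)) = Add(9, 57) = 66)
Mul(Function('c')(Function('L')(h)), 1) = Mul(66, 1) = 66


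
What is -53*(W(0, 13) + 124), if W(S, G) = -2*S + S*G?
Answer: -6572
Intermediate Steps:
W(S, G) = -2*S + G*S
-53*(W(0, 13) + 124) = -53*(0*(-2 + 13) + 124) = -53*(0*11 + 124) = -53*(0 + 124) = -53*124 = -6572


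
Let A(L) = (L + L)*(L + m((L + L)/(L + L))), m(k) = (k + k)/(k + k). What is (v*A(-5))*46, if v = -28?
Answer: -51520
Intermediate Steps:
m(k) = 1 (m(k) = (2*k)/((2*k)) = (2*k)*(1/(2*k)) = 1)
A(L) = 2*L*(1 + L) (A(L) = (L + L)*(L + 1) = (2*L)*(1 + L) = 2*L*(1 + L))
(v*A(-5))*46 = -56*(-5)*(1 - 5)*46 = -56*(-5)*(-4)*46 = -28*40*46 = -1120*46 = -51520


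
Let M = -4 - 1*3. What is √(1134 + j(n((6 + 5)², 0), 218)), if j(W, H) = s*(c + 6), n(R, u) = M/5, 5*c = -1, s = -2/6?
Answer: √254715/15 ≈ 33.646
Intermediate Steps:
s = -⅓ (s = -2*⅙ = -⅓ ≈ -0.33333)
c = -⅕ (c = (⅕)*(-1) = -⅕ ≈ -0.20000)
M = -7 (M = -4 - 3 = -7)
n(R, u) = -7/5
j(W, H) = -29/15 (j(W, H) = -(-⅕ + 6)/3 = -⅓*29/5 = -29/15)
√(1134 + j(n((6 + 5)², 0), 218)) = √(1134 - 29/15) = √(16981/15) = √254715/15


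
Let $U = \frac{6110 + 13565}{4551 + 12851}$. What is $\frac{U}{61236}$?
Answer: $\frac{19675}{1065628872} \approx 1.8463 \cdot 10^{-5}$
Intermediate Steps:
$U = \frac{19675}{17402} \approx 1.1306$
$\frac{U}{61236} = \frac{19675}{17402 \cdot 61236} = \frac{19675}{17402} \cdot \frac{1}{61236} = \frac{19675}{1065628872}$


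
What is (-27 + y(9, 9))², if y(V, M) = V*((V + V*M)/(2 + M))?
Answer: 263169/121 ≈ 2174.9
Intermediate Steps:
y(V, M) = V*(V + M*V)/(2 + M) (y(V, M) = V*((V + M*V)/(2 + M)) = V*(V + M*V)/(2 + M))
(-27 + y(9, 9))² = (-27 + 9²*(1 + 9)/(2 + 9))² = (-27 + 81*10/11)² = (-27 + 81*(1/11)*10)² = (-27 + 810/11)² = (513/11)² = 263169/121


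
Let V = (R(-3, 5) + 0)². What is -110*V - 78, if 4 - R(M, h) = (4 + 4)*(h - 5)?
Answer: -1838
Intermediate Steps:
R(M, h) = 44 - 8*h (R(M, h) = 4 - (4 + 4)*(h - 5) = 4 - 8*(-5 + h) = 4 - (-40 + 8*h) = 4 + (40 - 8*h) = 44 - 8*h)
V = 16 (V = ((44 - 8*5) + 0)² = ((44 - 40) + 0)² = (4 + 0)² = 4² = 16)
-110*V - 78 = -110*16 - 78 = -1760 - 78 = -1838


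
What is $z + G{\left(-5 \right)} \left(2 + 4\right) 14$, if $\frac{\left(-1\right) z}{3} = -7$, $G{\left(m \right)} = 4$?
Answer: $357$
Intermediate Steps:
$z = 21$ ($z = \left(-3\right) \left(-7\right) = 21$)
$z + G{\left(-5 \right)} \left(2 + 4\right) 14 = 21 + 4 \left(2 + 4\right) 14 = 21 + 4 \cdot 6 \cdot 14 = 21 + 24 \cdot 14 = 21 + 336 = 357$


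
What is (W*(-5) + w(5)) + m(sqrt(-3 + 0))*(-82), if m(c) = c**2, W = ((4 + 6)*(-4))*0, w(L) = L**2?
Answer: 271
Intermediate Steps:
W = 0 (W = (10*(-4))*0 = -40*0 = 0)
(W*(-5) + w(5)) + m(sqrt(-3 + 0))*(-82) = (0*(-5) + 5**2) + (sqrt(-3 + 0))**2*(-82) = (0 + 25) + (sqrt(-3))**2*(-82) = 25 + (I*sqrt(3))**2*(-82) = 25 - 3*(-82) = 25 + 246 = 271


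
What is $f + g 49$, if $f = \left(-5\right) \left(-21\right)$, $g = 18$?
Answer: $987$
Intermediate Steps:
$f = 105$
$f + g 49 = 105 + 18 \cdot 49 = 105 + 882 = 987$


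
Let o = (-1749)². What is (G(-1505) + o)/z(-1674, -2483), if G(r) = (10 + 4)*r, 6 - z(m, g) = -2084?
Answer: 3037931/2090 ≈ 1453.6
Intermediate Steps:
z(m, g) = 2090 (z(m, g) = 6 - 1*(-2084) = 6 + 2084 = 2090)
G(r) = 14*r
o = 3059001
(G(-1505) + o)/z(-1674, -2483) = (14*(-1505) + 3059001)/2090 = (-21070 + 3059001)*(1/2090) = 3037931*(1/2090) = 3037931/2090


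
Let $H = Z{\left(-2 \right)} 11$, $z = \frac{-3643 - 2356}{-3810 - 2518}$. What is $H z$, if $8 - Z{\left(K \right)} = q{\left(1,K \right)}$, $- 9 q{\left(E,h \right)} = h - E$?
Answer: $\frac{216821}{2712} \approx 79.949$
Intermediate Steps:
$q{\left(E,h \right)} = - \frac{h}{9} + \frac{E}{9}$ ($q{\left(E,h \right)} = - \frac{h - E}{9} = - \frac{h}{9} + \frac{E}{9}$)
$Z{\left(K \right)} = \frac{71}{9} + \frac{K}{9}$ ($Z{\left(K \right)} = 8 - \left(- \frac{K}{9} + \frac{1}{9} \cdot 1\right) = 8 - \left(- \frac{K}{9} + \frac{1}{9}\right) = 8 - \left(\frac{1}{9} - \frac{K}{9}\right) = 8 + \left(- \frac{1}{9} + \frac{K}{9}\right) = \frac{71}{9} + \frac{K}{9}$)
$z = \frac{857}{904}$ ($z = - \frac{5999}{-6328} = \left(-5999\right) \left(- \frac{1}{6328}\right) = \frac{857}{904} \approx 0.94801$)
$H = \frac{253}{3}$ ($H = \left(\frac{71}{9} + \frac{1}{9} \left(-2\right)\right) 11 = \left(\frac{71}{9} - \frac{2}{9}\right) 11 = \frac{23}{3} \cdot 11 = \frac{253}{3} \approx 84.333$)
$H z = \frac{253}{3} \cdot \frac{857}{904} = \frac{216821}{2712}$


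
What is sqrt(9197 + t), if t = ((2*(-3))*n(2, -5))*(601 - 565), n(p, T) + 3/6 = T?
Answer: sqrt(10385) ≈ 101.91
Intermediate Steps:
n(p, T) = -1/2 + T
t = 1188 (t = ((2*(-3))*(-1/2 - 5))*(601 - 565) = -6*(-11/2)*36 = 33*36 = 1188)
sqrt(9197 + t) = sqrt(9197 + 1188) = sqrt(10385)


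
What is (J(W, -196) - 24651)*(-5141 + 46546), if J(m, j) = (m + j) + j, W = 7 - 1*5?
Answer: -1036822605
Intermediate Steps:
W = 2 (W = 7 - 5 = 2)
J(m, j) = m + 2*j (J(m, j) = (j + m) + j = m + 2*j)
(J(W, -196) - 24651)*(-5141 + 46546) = ((2 + 2*(-196)) - 24651)*(-5141 + 46546) = ((2 - 392) - 24651)*41405 = (-390 - 24651)*41405 = -25041*41405 = -1036822605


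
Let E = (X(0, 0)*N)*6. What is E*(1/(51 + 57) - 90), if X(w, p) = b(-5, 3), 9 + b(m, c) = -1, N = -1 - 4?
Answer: -242975/9 ≈ -26997.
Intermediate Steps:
N = -5
b(m, c) = -10 (b(m, c) = -9 - 1 = -10)
X(w, p) = -10
E = 300 (E = -10*(-5)*6 = 50*6 = 300)
E*(1/(51 + 57) - 90) = 300*(1/(51 + 57) - 90) = 300*(1/108 - 90) = 300*(-9719/108) = -242975/9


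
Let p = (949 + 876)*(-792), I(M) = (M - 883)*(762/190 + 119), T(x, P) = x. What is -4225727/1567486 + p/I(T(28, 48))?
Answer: 101178202939/9158820698 ≈ 11.047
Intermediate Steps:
I(M) = -10318738/95 + 11686*M/95 (I(M) = (-883 + M)*(762*(1/190) + 119) = (-883 + M)*(381/95 + 119) = (-883 + M)*(11686/95) = -10318738/95 + 11686*M/95)
p = -1445400 (p = 1825*(-792) = -1445400)
-4225727/1567486 + p/I(T(28, 48)) = -4225727/1567486 - 1445400/(-10318738/95 + (11686/95)*28) = -4225727*1/1567486 - 1445400/(-10318738/95 + 327208/95) = -4225727/1567486 - 1445400/(-105174) = -4225727/1567486 - 1445400*(-1/105174) = -4225727/1567486 + 80300/5843 = 101178202939/9158820698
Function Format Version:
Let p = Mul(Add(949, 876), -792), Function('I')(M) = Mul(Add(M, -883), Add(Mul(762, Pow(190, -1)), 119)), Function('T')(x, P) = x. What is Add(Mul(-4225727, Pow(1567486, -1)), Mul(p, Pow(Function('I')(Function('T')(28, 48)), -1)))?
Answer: Rational(101178202939, 9158820698) ≈ 11.047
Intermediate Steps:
Function('I')(M) = Add(Rational(-10318738, 95), Mul(Rational(11686, 95), M)) (Function('I')(M) = Mul(Add(-883, M), Add(Mul(762, Rational(1, 190)), 119)) = Mul(Add(-883, M), Add(Rational(381, 95), 119)) = Mul(Add(-883, M), Rational(11686, 95)) = Add(Rational(-10318738, 95), Mul(Rational(11686, 95), M)))
p = -1445400 (p = Mul(1825, -792) = -1445400)
Add(Mul(-4225727, Pow(1567486, -1)), Mul(p, Pow(Function('I')(Function('T')(28, 48)), -1))) = Add(Mul(-4225727, Pow(1567486, -1)), Mul(-1445400, Pow(Add(Rational(-10318738, 95), Mul(Rational(11686, 95), 28)), -1))) = Add(Mul(-4225727, Rational(1, 1567486)), Mul(-1445400, Pow(Add(Rational(-10318738, 95), Rational(327208, 95)), -1))) = Add(Rational(-4225727, 1567486), Mul(-1445400, Pow(-105174, -1))) = Add(Rational(-4225727, 1567486), Mul(-1445400, Rational(-1, 105174))) = Add(Rational(-4225727, 1567486), Rational(80300, 5843)) = Rational(101178202939, 9158820698)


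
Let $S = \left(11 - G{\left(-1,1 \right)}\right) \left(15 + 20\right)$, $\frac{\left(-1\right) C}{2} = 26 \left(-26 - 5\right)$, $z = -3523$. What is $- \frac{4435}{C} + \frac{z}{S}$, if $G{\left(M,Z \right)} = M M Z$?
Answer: $- \frac{3615663}{282100} \approx -12.817$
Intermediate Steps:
$C = 1612$ ($C = - 2 \cdot 26 \left(-26 - 5\right) = - 2 \cdot 26 \left(-31\right) = \left(-2\right) \left(-806\right) = 1612$)
$G{\left(M,Z \right)} = Z M^{2}$ ($G{\left(M,Z \right)} = M^{2} Z = Z M^{2}$)
$S = 350$ ($S = \left(11 - 1 \left(-1\right)^{2}\right) \left(15 + 20\right) = \left(11 - 1 \cdot 1\right) 35 = \left(11 - 1\right) 35 = 10 \cdot 35 = 350$)
$- \frac{4435}{C} + \frac{z}{S} = - \frac{4435}{1612} - \frac{3523}{350} = - \frac{3615663}{282100}$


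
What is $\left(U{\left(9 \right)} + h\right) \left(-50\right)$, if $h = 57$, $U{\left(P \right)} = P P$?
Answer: $-6900$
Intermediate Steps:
$U{\left(P \right)} = P^{2}$
$\left(U{\left(9 \right)} + h\right) \left(-50\right) = \left(9^{2} + 57\right) \left(-50\right) = \left(81 + 57\right) \left(-50\right) = 138 \left(-50\right) = -6900$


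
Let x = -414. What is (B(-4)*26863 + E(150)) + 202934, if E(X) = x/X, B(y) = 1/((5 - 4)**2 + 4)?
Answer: 5207596/25 ≈ 2.0830e+5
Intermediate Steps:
B(y) = 1/5 (B(y) = 1/(1**2 + 4) = 1/(1 + 4) = 1/5)
E(X) = -414/X
(B(-4)*26863 + E(150)) + 202934 = ((1/5)*26863 - 414/150) + 202934 = (26863/5 - 414*1/150) + 202934 = (26863/5 - 69/25) + 202934 = 134246/25 + 202934 = 5207596/25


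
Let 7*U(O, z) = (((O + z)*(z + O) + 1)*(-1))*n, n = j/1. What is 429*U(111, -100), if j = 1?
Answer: -52338/7 ≈ -7476.9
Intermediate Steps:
n = 1 (n = 1/1 = 1*1 = 1)
U(O, z) = -1/7 - (O + z)**2/7 (U(O, z) = ((((O + z)*(z + O) + 1)*(-1))*1)/7 = ((((O + z)*(O + z) + 1)*(-1))*1)/7 = ((((O + z)**2 + 1)*(-1))*1)/7 = (((1 + (O + z)**2)*(-1))*1)/7 = ((-1 - (O + z)**2)*1)/7 = (-1 - (O + z)**2)/7 = -1/7 - (O + z)**2/7)
429*U(111, -100) = 429*(-1/7 - (111 - 100)**2/7) = 429*(-1/7 - 1/7*11**2) = 429*(-1/7 - 1/7*121) = 429*(-1/7 - 121/7) = 429*(-122/7) = -52338/7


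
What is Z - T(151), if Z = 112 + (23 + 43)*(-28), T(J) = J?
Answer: -1887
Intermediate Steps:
Z = -1736 (Z = 112 + 66*(-28) = 112 - 1848 = -1736)
Z - T(151) = -1736 - 1*151 = -1736 - 151 = -1887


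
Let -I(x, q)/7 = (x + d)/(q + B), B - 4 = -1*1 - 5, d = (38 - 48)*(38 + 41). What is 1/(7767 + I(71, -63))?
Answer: 65/499822 ≈ 0.00013005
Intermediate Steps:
d = -790 (d = -10*79 = -790)
B = -2 (B = 4 + (-1*1 - 5) = 4 + (-1 - 5) = 4 - 6 = -2)
I(x, q) = -7*(-790 + x)/(-2 + q) (I(x, q) = -7*(x - 790)/(q - 2) = -7*(-790 + x)/(-2 + q))
1/(7767 + I(71, -63)) = 1/(7767 + 7*(790 - 1*71)/(-2 - 63)) = 1/(7767 + 7*(790 - 71)/(-65)) = 1/(7767 + 7*(-1/65)*719) = 1/(7767 - 5033/65) = 1/(499822/65) = 65/499822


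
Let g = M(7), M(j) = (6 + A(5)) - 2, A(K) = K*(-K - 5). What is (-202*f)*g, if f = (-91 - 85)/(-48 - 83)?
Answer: 1635392/131 ≈ 12484.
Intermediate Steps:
A(K) = K*(-5 - K)
f = 176/131 (f = -176/(-131) = -176*(-1/131) = 176/131 ≈ 1.3435)
M(j) = -46 (M(j) = (6 - 1*5*(5 + 5)) - 2 = (6 - 1*5*10) - 2 = (6 - 50) - 2 = -44 - 2 = -46)
g = -46
(-202*f)*g = -202*176/131*(-46) = -35552/131*(-46) = 1635392/131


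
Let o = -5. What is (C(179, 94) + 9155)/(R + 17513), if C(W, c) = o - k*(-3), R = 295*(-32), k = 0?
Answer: 3050/2691 ≈ 1.1334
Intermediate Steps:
R = -9440
C(W, c) = -5 (C(W, c) = -5 - 0*(-3) = -5 - 1*0 = -5 + 0 = -5)
(C(179, 94) + 9155)/(R + 17513) = (-5 + 9155)/(-9440 + 17513) = 9150/8073 = 9150*(1/8073) = 3050/2691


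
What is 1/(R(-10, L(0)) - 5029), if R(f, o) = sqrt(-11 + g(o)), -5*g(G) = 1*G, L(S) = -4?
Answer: -25145/126454256 - I*sqrt(255)/126454256 ≈ -0.00019885 - 1.2628e-7*I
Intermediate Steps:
g(G) = -G/5
R(f, o) = sqrt(-11 - o/5)
1/(R(-10, L(0)) - 5029) = 1/(sqrt(-275 - 5*(-4))/5 - 5029) = 1/(sqrt(-275 + 20)/5 - 5029) = 1/(sqrt(-255)/5 - 5029) = 1/((I*sqrt(255))/5 - 5029) = 1/(I*sqrt(255)/5 - 5029) = 1/(-5029 + I*sqrt(255)/5)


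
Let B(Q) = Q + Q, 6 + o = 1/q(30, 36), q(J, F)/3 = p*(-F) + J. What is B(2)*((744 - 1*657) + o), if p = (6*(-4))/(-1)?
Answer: 405322/1251 ≈ 324.00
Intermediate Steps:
p = 24 (p = -24*(-1) = 24)
q(J, F) = -72*F + 3*J (q(J, F) = 3*(24*(-F) + J) = 3*(-24*F + J) = 3*(J - 24*F) = -72*F + 3*J)
o = -15013/2502 (o = -6 + 1/(-72*36 + 3*30) = -6 + 1/(-2592 + 90) = -6 + 1/(-2502) = -6 - 1/2502 = -15013/2502 ≈ -6.0004)
B(Q) = 2*Q
B(2)*((744 - 1*657) + o) = (2*2)*((744 - 1*657) - 15013/2502) = 4*((744 - 657) - 15013/2502) = 4*(87 - 15013/2502) = 4*(202661/2502) = 405322/1251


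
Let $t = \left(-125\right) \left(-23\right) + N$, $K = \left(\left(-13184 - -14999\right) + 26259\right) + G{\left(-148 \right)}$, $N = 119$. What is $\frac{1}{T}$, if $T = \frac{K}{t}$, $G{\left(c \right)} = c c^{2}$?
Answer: $- \frac{1497}{1606859} \approx -0.00093163$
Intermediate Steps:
$G{\left(c \right)} = c^{3}$
$K = -3213718$ ($K = \left(\left(-13184 - -14999\right) + 26259\right) + \left(-148\right)^{3} = \left(\left(-13184 + 14999\right) + 26259\right) - 3241792 = \left(1815 + 26259\right) - 3241792 = 28074 - 3241792 = -3213718$)
$t = 2994$ ($t = \left(-125\right) \left(-23\right) + 119 = 2875 + 119 = 2994$)
$T = - \frac{1606859}{1497}$ ($T = - \frac{3213718}{2994} = \left(-3213718\right) \frac{1}{2994} = - \frac{1606859}{1497} \approx -1073.4$)
$\frac{1}{T} = \frac{1}{- \frac{1606859}{1497}} = - \frac{1497}{1606859}$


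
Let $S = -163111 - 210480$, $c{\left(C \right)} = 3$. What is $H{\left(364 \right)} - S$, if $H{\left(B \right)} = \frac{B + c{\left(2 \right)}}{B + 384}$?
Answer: $\frac{279446435}{748} \approx 3.7359 \cdot 10^{5}$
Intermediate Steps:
$H{\left(B \right)} = \frac{3 + B}{384 + B}$ ($H{\left(B \right)} = \frac{B + 3}{B + 384} = \frac{3 + B}{384 + B}$)
$S = -373591$
$H{\left(364 \right)} - S = \frac{3 + 364}{384 + 364} - -373591 = \frac{1}{748} \cdot 367 + 373591 = \frac{367}{748} + 373591 = \frac{279446435}{748}$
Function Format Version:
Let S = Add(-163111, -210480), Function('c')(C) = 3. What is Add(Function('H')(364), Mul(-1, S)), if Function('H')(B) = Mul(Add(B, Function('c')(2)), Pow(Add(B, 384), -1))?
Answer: Rational(279446435, 748) ≈ 3.7359e+5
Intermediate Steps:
Function('H')(B) = Mul(Pow(Add(384, B), -1), Add(3, B)) (Function('H')(B) = Mul(Add(B, 3), Pow(Add(B, 384), -1)) = Mul(Add(3, B), Pow(Add(384, B), -1)) = Mul(Pow(Add(384, B), -1), Add(3, B)))
S = -373591
Add(Function('H')(364), Mul(-1, S)) = Add(Mul(Pow(Add(384, 364), -1), Add(3, 364)), Mul(-1, -373591)) = Add(Mul(Pow(748, -1), 367), 373591) = Add(Mul(Rational(1, 748), 367), 373591) = Add(Rational(367, 748), 373591) = Rational(279446435, 748)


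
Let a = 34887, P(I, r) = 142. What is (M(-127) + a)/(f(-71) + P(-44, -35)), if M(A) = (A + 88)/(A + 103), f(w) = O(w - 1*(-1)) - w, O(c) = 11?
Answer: 279109/1792 ≈ 155.75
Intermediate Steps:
f(w) = 11 - w
M(A) = (88 + A)/(103 + A)
(M(-127) + a)/(f(-71) + P(-44, -35)) = ((88 - 127)/(103 - 127) + 34887)/((11 - 1*(-71)) + 142) = (-39/(-24) + 34887)/((11 + 71) + 142) = (-1/24*(-39) + 34887)/(82 + 142) = (13/8 + 34887)/224 = (279109/8)*(1/224) = 279109/1792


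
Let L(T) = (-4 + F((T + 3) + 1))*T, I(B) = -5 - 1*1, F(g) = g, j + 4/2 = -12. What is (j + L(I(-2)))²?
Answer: 484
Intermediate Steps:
j = -14 (j = -2 - 12 = -14)
I(B) = -6 (I(B) = -5 - 1 = -6)
L(T) = T² (L(T) = (-4 + ((T + 3) + 1))*T = (-4 + ((3 + T) + 1))*T = (-4 + (4 + T))*T = T*T = T²)
(j + L(I(-2)))² = (-14 + (-6)²)² = (-14 + 36)² = 22² = 484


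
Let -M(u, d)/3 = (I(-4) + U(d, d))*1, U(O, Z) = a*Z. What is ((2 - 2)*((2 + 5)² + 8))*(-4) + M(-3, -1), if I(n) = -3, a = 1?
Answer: 12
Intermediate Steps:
U(O, Z) = Z (U(O, Z) = 1*Z = Z)
M(u, d) = 9 - 3*d (M(u, d) = -3*(-3 + d) = 9 - 3*d)
((2 - 2)*((2 + 5)² + 8))*(-4) + M(-3, -1) = ((2 - 2)*((2 + 5)² + 8))*(-4) + (9 - 3*(-1)) = (0*(7² + 8))*(-4) + (9 + 3) = (0*(49 + 8))*(-4) + 12 = (0*57)*(-4) + 12 = 0*(-4) + 12 = 0 + 12 = 12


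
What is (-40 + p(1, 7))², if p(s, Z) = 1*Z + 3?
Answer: 900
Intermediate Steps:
p(s, Z) = 3 + Z (p(s, Z) = Z + 3 = 3 + Z)
(-40 + p(1, 7))² = (-40 + (3 + 7))² = (-40 + 10)² = (-30)² = 900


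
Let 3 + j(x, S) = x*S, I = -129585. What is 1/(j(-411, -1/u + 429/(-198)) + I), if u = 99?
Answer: -66/8493761 ≈ -7.7704e-6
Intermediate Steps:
j(x, S) = -3 + S*x (j(x, S) = -3 + x*S = -3 + S*x)
1/(j(-411, -1/u + 429/(-198)) + I) = 1/((-3 + (-1/99 + 429/(-198))*(-411)) - 129585) = 1/((-3 + (-1*1/99 + 429*(-1/198))*(-411)) - 129585) = 1/((-3 + (-1/99 - 13/6)*(-411)) - 129585) = 1/((-3 - 431/198*(-411)) - 129585) = 1/((-3 + 59047/66) - 129585) = 1/(58849/66 - 129585) = 1/(-8493761/66) = -66/8493761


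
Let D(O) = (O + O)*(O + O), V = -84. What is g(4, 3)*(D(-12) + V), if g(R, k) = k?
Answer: 1476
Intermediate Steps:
D(O) = 4*O² (D(O) = (2*O)*(2*O) = 4*O²)
g(4, 3)*(D(-12) + V) = 3*(4*(-12)² - 84) = 3*(4*144 - 84) = 3*(576 - 84) = 3*492 = 1476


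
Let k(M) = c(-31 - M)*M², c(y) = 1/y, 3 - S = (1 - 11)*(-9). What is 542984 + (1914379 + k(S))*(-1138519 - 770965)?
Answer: -51180270605427/14 ≈ -3.6557e+12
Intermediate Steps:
S = -87 (S = 3 - (1 - 11)*(-9) = 3 - (-10)*(-9) = 3 - 1*90 = 3 - 90 = -87)
k(M) = M²/(-31 - M)
542984 + (1914379 + k(S))*(-1138519 - 770965) = 542984 + (1914379 - 1*(-87)²/(31 - 87))*(-1138519 - 770965) = 542984 + (1914379 - 1*7569/(-56))*(-1909484) = 542984 + (1914379 - 1*7569*(-1/56))*(-1909484) = 542984 + (1914379 + 7569/56)*(-1909484) = 542984 + (107212793/56)*(-1909484) = 542984 - 51180278207203/14 = -51180270605427/14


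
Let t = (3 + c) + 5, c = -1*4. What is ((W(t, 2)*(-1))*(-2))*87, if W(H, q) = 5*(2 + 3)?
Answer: 4350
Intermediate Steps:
c = -4
t = 4 (t = (3 - 4) + 5 = -1 + 5 = 4)
W(H, q) = 25 (W(H, q) = 5*5 = 25)
((W(t, 2)*(-1))*(-2))*87 = ((25*(-1))*(-2))*87 = -25*(-2)*87 = 50*87 = 4350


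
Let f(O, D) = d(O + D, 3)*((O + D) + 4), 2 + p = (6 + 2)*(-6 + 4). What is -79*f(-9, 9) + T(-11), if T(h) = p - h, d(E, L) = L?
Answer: -955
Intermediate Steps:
p = -18 (p = -2 + (6 + 2)*(-6 + 4) = -2 + 8*(-2) = -2 - 16 = -18)
T(h) = -18 - h
f(O, D) = 12 + 3*D + 3*O (f(O, D) = 3*((O + D) + 4) = 3*((D + O) + 4) = 3*(4 + D + O) = 12 + 3*D + 3*O)
-79*f(-9, 9) + T(-11) = -79*(12 + 3*9 + 3*(-9)) + (-18 - 1*(-11)) = -79*(12 + 27 - 27) + (-18 + 11) = -79*12 - 7 = -948 - 7 = -955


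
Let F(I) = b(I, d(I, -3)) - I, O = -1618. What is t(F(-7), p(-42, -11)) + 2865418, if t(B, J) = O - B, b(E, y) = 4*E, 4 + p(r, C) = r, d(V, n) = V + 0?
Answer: 2863821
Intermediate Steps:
d(V, n) = V
p(r, C) = -4 + r
F(I) = 3*I (F(I) = 4*I - I = 3*I)
t(B, J) = -1618 - B
t(F(-7), p(-42, -11)) + 2865418 = (-1618 - 3*(-7)) + 2865418 = (-1618 - 1*(-21)) + 2865418 = (-1618 + 21) + 2865418 = -1597 + 2865418 = 2863821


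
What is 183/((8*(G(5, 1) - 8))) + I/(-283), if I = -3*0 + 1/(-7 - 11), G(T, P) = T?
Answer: -155363/20376 ≈ -7.6248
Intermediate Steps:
I = -1/18 (I = 0 + 1/(-18) = 0 - 1/18 = -1/18 ≈ -0.055556)
183/((8*(G(5, 1) - 8))) + I/(-283) = 183/((8*(5 - 8))) - 1/18/(-283) = 183/((8*(-3))) - 1/18*(-1/283) = 183/(-24) + 1/5094 = 183*(-1/24) + 1/5094 = -61/8 + 1/5094 = -155363/20376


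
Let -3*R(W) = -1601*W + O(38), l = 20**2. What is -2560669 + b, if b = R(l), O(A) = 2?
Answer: -2347203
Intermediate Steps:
l = 400
R(W) = -2/3 + 1601*W/3 (R(W) = -(-1601*W + 2)/3 = -(2 - 1601*W)/3 = -2/3 + 1601*W/3)
b = 213466 (b = -2/3 + (1601/3)*400 = -2/3 + 640400/3 = 213466)
-2560669 + b = -2560669 + 213466 = -2347203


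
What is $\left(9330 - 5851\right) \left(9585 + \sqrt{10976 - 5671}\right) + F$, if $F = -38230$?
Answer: $33307985 + 3479 \sqrt{5305} \approx 3.3561 \cdot 10^{7}$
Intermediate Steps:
$\left(9330 - 5851\right) \left(9585 + \sqrt{10976 - 5671}\right) + F = \left(9330 - 5851\right) \left(9585 + \sqrt{10976 - 5671}\right) - 38230 = 3479 \left(9585 + \sqrt{5305}\right) - 38230 = \left(33346215 + 3479 \sqrt{5305}\right) - 38230 = 33307985 + 3479 \sqrt{5305}$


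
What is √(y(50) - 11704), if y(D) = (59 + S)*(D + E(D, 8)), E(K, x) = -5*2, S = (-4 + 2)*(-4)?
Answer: 8*I*√141 ≈ 94.995*I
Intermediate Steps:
S = 8 (S = -2*(-4) = 8)
E(K, x) = -10
y(D) = -670 + 67*D (y(D) = (59 + 8)*(D - 10) = 67*(-10 + D) = -670 + 67*D)
√(y(50) - 11704) = √((-670 + 67*50) - 11704) = √((-670 + 3350) - 11704) = √(2680 - 11704) = √(-9024) = 8*I*√141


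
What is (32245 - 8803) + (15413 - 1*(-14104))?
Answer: 52959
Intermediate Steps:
(32245 - 8803) + (15413 - 1*(-14104)) = 23442 + (15413 + 14104) = 23442 + 29517 = 52959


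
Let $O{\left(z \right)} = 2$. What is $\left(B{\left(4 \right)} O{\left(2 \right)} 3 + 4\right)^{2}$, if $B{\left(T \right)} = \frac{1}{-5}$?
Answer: $\frac{196}{25} \approx 7.84$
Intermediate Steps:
$B{\left(T \right)} = - \frac{1}{5}$
$\left(B{\left(4 \right)} O{\left(2 \right)} 3 + 4\right)^{2} = \left(\left(- \frac{1}{5}\right) 2 \cdot 3 + 4\right)^{2} = \left(\left(- \frac{2}{5}\right) 3 + 4\right)^{2} = \left(- \frac{6}{5} + 4\right)^{2} = \left(\frac{14}{5}\right)^{2} = \frac{196}{25}$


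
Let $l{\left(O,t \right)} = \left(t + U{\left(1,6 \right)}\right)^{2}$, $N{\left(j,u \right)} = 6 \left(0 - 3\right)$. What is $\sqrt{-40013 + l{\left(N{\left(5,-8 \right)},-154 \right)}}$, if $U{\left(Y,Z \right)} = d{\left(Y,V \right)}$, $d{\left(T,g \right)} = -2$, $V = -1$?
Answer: $i \sqrt{15677} \approx 125.21 i$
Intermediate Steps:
$N{\left(j,u \right)} = -18$ ($N{\left(j,u \right)} = 6 \left(-3\right) = -18$)
$U{\left(Y,Z \right)} = -2$
$l{\left(O,t \right)} = \left(-2 + t\right)^{2}$ ($l{\left(O,t \right)} = \left(t - 2\right)^{2} = \left(-2 + t\right)^{2}$)
$\sqrt{-40013 + l{\left(N{\left(5,-8 \right)},-154 \right)}} = \sqrt{-40013 + \left(-2 - 154\right)^{2}} = \sqrt{-40013 + \left(-156\right)^{2}} = \sqrt{-40013 + 24336} = \sqrt{-15677} = i \sqrt{15677}$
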